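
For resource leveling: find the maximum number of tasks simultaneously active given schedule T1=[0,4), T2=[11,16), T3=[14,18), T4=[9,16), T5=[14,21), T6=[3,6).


Check each time point for overlaps:
  t=14: 4 tasks active (T2, T3, T4, T5)
Max concurrent = 4


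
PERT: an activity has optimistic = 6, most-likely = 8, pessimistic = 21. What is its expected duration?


te = (o + 4m + p) / 6
= (6 + 4×8 + 21) / 6
= (6 + 32 + 21) / 6
= 59 / 6
= 9.83


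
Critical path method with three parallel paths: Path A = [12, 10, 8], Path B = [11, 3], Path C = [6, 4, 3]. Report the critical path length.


Path A: 12 + 10 + 8 = 30
Path B: 11 + 3 = 14
Path C: 6 + 4 + 3 = 13
Critical path = longest = max(30, 14, 13)
= 30 (Path A)


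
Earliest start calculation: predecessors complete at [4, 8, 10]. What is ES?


ES = max of all predecessor completion times
Predecessors: [4, 8, 10]
ES = max(4, 8, 10)
= 10


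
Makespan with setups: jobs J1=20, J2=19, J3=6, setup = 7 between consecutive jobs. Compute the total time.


Makespan = Σ processing + (n-1) × setup
= (20 + 19 + 6) + (3-1)×7
= 45 + 14
= 59 time units


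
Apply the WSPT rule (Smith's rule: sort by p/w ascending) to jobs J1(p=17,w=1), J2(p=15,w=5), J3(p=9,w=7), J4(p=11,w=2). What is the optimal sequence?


WSPT (Smith's rule): sort by p/w ascending
  J3: p/w = 9/7 = 1.286
  J2: p/w = 15/5 = 3.000
  J4: p/w = 11/2 = 5.500
  J1: p/w = 17/1 = 17.000
Order: J3 → J2 → J4 → J1


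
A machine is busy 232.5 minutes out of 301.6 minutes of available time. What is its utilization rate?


Utilization = busy / total × 100
= 232.5 / 301.6 × 100
= 77.1%


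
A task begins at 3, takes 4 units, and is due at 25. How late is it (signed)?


Completion = 3 + 4 = 7
Lateness = C - d = 7 - 25
= -18


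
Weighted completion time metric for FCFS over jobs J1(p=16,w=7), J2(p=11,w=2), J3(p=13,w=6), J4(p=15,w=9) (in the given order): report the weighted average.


Completion times:
  J1: C=16, w×C=7×16=112
  J2: C=27, w×C=2×27=54
  J3: C=40, w×C=6×40=240
  J4: C=55, w×C=9×55=495
Sum w×C = 901
Sum w = 24
Weighted avg = 901/24
= 37.54


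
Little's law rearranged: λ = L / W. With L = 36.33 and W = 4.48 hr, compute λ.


Little's law: L = λW → λ = L / W
= 36.33 / 4.48
= 8.11 per hour


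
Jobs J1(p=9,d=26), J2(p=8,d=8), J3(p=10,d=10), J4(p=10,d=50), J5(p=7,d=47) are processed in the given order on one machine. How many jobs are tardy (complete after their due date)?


Completion vs due date:
  J1: C=9, d=26 → on time
  J2: C=17, d=8 → TARDY
  J3: C=27, d=10 → TARDY
  J4: C=37, d=50 → on time
  J5: C=44, d=47 → on time
Tardy jobs: J2, J3
Count = 2


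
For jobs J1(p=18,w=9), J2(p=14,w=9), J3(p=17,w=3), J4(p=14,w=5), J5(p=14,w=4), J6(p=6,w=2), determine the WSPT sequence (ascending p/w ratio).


WSPT (Smith's rule): sort by p/w ascending
  J2: p/w = 14/9 = 1.556
  J1: p/w = 18/9 = 2.000
  J4: p/w = 14/5 = 2.800
  J6: p/w = 6/2 = 3.000
  J5: p/w = 14/4 = 3.500
  J3: p/w = 17/3 = 5.667
Order: J2 → J1 → J4 → J6 → J5 → J3


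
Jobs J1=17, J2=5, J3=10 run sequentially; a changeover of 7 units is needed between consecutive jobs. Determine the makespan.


Makespan = Σ processing + (n-1) × setup
= (17 + 5 + 10) + (3-1)×7
= 32 + 14
= 46 time units


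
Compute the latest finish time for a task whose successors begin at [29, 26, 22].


LF = min of all successor start times
Successors start at: [29, 26, 22]
LF = min(29, 26, 22)
= 22


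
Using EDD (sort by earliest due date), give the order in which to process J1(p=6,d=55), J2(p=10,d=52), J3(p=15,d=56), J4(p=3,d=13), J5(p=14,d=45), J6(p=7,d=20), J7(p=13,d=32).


EDD: sort by earliest due date
  J4: d=13, p=3
  J6: d=20, p=7
  J7: d=32, p=13
  J5: d=45, p=14
  J2: d=52, p=10
  J1: d=55, p=6
  J3: d=56, p=15
Order: J4 → J6 → J7 → J5 → J2 → J1 → J3


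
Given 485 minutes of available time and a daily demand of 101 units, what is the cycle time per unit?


Cycle time = available time / demand
= 485 / 101
= 4.80 min/unit


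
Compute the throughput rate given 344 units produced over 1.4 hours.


Throughput = units / time
= 344 / 1.4
= 245.7 units/hour


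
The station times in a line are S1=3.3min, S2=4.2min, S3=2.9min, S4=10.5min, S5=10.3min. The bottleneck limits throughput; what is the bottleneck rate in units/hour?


Bottleneck = longest station time
Station times: [3.3, 4.2, 2.9, 10.5, 10.3]
Max = 10.5 min
Rate = 60 / 10.5
= 5.71 units/hour (bottleneck: 10.5min)


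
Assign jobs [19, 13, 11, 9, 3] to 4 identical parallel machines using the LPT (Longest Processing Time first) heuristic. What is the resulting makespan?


Jobs (LPT sorted): [19, 13, 11, 9, 3]
Machines: 4
  J=19 → Machine 1 (load: 0+19=19)
  J=13 → Machine 2 (load: 0+13=13)
  J=11 → Machine 3 (load: 0+11=11)
  J=9 → Machine 4 (load: 0+9=9)
  J=3 → Machine 4 (load: 9+3=12)
Machine loads: [19, 13, 11, 12]
Makespan = max = 19 time units


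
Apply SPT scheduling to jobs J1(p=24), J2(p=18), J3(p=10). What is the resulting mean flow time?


SPT order: J3 → J2 → J1
Completion times:
  J3: C=10
  J2: C=28
  J1: C=52
Sum = 90, n = 3
Mean flow = 90/3
= 30.00


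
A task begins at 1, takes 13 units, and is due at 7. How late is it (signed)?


Completion = 1 + 13 = 14
Lateness = C - d = 14 - 7
= 7


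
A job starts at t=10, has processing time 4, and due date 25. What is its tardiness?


Completion = start + processing = 10 + 4 = 14
Tardiness = max(0, C - d) = max(0, 14 - 25)
= max(0, -11)
= 0


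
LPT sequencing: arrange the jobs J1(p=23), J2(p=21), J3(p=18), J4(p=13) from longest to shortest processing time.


LPT: sort by longest processing time first
  J1: p=23
  J2: p=21
  J3: p=18
  J4: p=13
Order: J1 → J2 → J3 → J4


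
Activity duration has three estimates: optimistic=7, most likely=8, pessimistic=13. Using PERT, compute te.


te = (o + 4m + p) / 6
= (7 + 4×8 + 13) / 6
= (7 + 32 + 13) / 6
= 52 / 6
= 8.67


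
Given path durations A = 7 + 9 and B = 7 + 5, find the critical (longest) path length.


Path A: 7 + 9 = 16
Path B: 7 + 5 = 12
Critical path = longest = max(16, 12)
= 16 (Path A)


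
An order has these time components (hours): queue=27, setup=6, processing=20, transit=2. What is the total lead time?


Lead time = queue + setup + processing + transit
= 27 + 6 + 20 + 2
= 55 hours


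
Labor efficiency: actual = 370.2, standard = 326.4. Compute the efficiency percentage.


Efficiency = (actual / standard) × 100
= (370.2 / 326.4) × 100
= 113.4%


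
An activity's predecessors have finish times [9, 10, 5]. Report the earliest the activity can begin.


ES = max of all predecessor completion times
Predecessors: [9, 10, 5]
ES = max(9, 10, 5)
= 10


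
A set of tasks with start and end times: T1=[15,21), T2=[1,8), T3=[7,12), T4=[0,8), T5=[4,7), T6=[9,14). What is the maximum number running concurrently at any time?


Check each time point for overlaps:
  t=4: 3 tasks active (T2, T4, T5)
Max concurrent = 3


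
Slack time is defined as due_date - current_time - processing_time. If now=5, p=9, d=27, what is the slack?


Slack = due - current_time - processing
= 27 - 5 - 9
= 13


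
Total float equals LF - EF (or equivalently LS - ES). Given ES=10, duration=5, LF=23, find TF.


EF = ES + duration = 10 + 5 = 15
LS = LF - duration = 23 - 5 = 18
Total Float = LF - EF = 23 - 15
(or LS - ES = 18 - 10)
= 8


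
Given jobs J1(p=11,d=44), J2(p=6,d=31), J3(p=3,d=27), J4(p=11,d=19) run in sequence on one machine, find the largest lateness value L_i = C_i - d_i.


Lateness per job (L = C - d):
  J1: C=11, d=44, L=-33
  J2: C=17, d=31, L=-14
  J3: C=20, d=27, L=-7
  J4: C=31, d=19, L=12
Lmax = max(-33, -14, -7, 12)
= 12


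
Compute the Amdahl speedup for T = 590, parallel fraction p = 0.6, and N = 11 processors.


Amdahl's law: T_p = T × ((1-p) + p/N)
= 590 × ((1-0.6) + 0.6/11)
= 590 × (0.40 + 0.0545)
= 590 × 0.4545
= 268.18
Speedup = 590/268.18
= 2.20×


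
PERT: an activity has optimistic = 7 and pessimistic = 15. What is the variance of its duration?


σ² = ((p - o) / 6)² = (p - o)² / 36
= (15 - 7)² / 36
= 8² / 36
= 64 / 36
= 1.7778


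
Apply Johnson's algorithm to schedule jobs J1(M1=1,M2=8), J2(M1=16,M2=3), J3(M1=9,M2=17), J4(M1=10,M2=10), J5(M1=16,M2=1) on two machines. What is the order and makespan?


Johnson's rule:
Group 1 (M1≤M2, sort by M1): ['J1', 'J3', 'J4']
Group 2 (M1>M2, sort desc M2): ['J2', 'J5']
Sequence: J1 → J3 → J4 → J2 → J5
Makespan calculation:
  J1: M1 done=1, M2 done=9
  J3: M1 done=10, M2 done=27
  J4: M1 done=20, M2 done=37
  J2: M1 done=36, M2 done=40
  J5: M1 done=52, M2 done=53
= Sequence: J1 → J3 → J4 → J2 → J5, Makespan: 53


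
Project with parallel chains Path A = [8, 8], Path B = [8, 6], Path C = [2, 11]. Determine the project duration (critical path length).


Path A: 8 + 8 = 16
Path B: 8 + 6 = 14
Path C: 2 + 11 = 13
Critical path = longest = max(16, 14, 13)
= 16 (Path A)


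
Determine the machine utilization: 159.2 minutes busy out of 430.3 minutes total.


Utilization = busy / total × 100
= 159.2 / 430.3 × 100
= 37.0%


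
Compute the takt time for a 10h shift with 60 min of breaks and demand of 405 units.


Available = 10×60 - 60 = 540 min
Takt time = 540 / 405
= 1.33 min/unit


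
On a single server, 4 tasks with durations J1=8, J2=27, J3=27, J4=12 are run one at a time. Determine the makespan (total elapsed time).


Sequential makespan: sum all processing times
= 8 + 27 + 27 + 12
= 74 time units


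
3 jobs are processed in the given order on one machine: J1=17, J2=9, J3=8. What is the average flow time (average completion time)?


Completion times:
  J1: completes at 17
  J2: completes at 26
  J3: completes at 34
Sum = 77
Average = 77/3
= 25.67


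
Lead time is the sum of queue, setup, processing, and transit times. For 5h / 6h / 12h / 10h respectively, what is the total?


Lead time = queue + setup + processing + transit
= 5 + 6 + 12 + 10
= 33 hours


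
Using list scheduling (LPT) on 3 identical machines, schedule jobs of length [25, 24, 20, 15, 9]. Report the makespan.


Jobs (LPT sorted): [25, 24, 20, 15, 9]
Machines: 3
  J=25 → Machine 1 (load: 0+25=25)
  J=24 → Machine 2 (load: 0+24=24)
  J=20 → Machine 3 (load: 0+20=20)
  J=15 → Machine 3 (load: 20+15=35)
  J=9 → Machine 2 (load: 24+9=33)
Machine loads: [25, 33, 35]
Makespan = max = 35 time units


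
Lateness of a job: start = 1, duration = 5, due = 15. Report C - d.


Completion = 1 + 5 = 6
Lateness = C - d = 6 - 15
= -9


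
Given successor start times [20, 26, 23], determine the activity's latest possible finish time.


LF = min of all successor start times
Successors start at: [20, 26, 23]
LF = min(20, 26, 23)
= 20


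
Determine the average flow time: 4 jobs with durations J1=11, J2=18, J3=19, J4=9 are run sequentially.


Completion times:
  J1: completes at 11
  J2: completes at 29
  J3: completes at 48
  J4: completes at 57
Sum = 145
Average = 145/4
= 36.25


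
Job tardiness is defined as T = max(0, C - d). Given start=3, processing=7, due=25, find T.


Completion = start + processing = 3 + 7 = 10
Tardiness = max(0, C - d) = max(0, 10 - 25)
= max(0, -15)
= 0


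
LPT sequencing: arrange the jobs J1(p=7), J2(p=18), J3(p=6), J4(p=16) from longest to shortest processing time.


LPT: sort by longest processing time first
  J2: p=18
  J4: p=16
  J1: p=7
  J3: p=6
Order: J2 → J4 → J1 → J3


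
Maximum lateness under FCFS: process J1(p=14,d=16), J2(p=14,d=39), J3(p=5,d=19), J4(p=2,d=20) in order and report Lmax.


Lateness per job (L = C - d):
  J1: C=14, d=16, L=-2
  J2: C=28, d=39, L=-11
  J3: C=33, d=19, L=14
  J4: C=35, d=20, L=15
Lmax = max(-2, -11, 14, 15)
= 15


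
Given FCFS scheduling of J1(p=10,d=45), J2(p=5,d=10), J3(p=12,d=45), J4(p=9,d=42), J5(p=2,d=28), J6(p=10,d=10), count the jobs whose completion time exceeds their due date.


Completion vs due date:
  J1: C=10, d=45 → on time
  J2: C=15, d=10 → TARDY
  J3: C=27, d=45 → on time
  J4: C=36, d=42 → on time
  J5: C=38, d=28 → TARDY
  J6: C=48, d=10 → TARDY
Tardy jobs: J2, J5, J6
Count = 3


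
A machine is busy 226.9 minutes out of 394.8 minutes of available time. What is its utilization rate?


Utilization = busy / total × 100
= 226.9 / 394.8 × 100
= 57.5%


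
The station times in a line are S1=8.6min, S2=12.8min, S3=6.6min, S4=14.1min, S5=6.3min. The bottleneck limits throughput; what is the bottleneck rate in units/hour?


Bottleneck = longest station time
Station times: [8.6, 12.8, 6.6, 14.1, 6.3]
Max = 14.1 min
Rate = 60 / 14.1
= 4.26 units/hour (bottleneck: 14.1min)


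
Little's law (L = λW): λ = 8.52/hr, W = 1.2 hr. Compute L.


Little's law: L = λ × W
= 8.52 × 1.2
= 10.22


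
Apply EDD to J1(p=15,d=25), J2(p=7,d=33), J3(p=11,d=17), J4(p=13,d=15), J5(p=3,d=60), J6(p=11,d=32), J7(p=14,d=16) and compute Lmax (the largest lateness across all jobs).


EDD order: J4 → J7 → J3 → J1 → J6 → J2 → J5
Completion and lateness:
  J4: C=13, d=15, L=13-15=-2
  J7: C=27, d=16, L=27-16=11
  J3: C=38, d=17, L=38-17=21
  J1: C=53, d=25, L=53-25=28
  J6: C=64, d=32, L=64-32=32
  J2: C=71, d=33, L=71-33=38
  J5: C=74, d=60, L=74-60=14
Lmax = max(-2, 11, 21, 28, 32, 38, 14)
= 38


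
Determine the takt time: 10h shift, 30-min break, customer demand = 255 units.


Available = 10×60 - 30 = 570 min
Takt time = 570 / 255
= 2.24 min/unit


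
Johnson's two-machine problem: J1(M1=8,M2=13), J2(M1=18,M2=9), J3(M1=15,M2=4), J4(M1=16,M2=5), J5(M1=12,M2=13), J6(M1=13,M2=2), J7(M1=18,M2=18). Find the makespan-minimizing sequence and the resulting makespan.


Johnson's rule:
Group 1 (M1≤M2, sort by M1): ['J1', 'J5', 'J7']
Group 2 (M1>M2, sort desc M2): ['J2', 'J4', 'J3', 'J6']
Sequence: J1 → J5 → J7 → J2 → J4 → J3 → J6
Makespan calculation:
  J1: M1 done=8, M2 done=21
  J5: M1 done=20, M2 done=34
  J7: M1 done=38, M2 done=56
  J2: M1 done=56, M2 done=65
  J4: M1 done=72, M2 done=77
  J3: M1 done=87, M2 done=91
  J6: M1 done=100, M2 done=102
= Sequence: J1 → J5 → J7 → J2 → J4 → J3 → J6, Makespan: 102


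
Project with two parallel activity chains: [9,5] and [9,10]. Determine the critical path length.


Path A: 9 + 5 = 14
Path B: 9 + 10 = 19
Critical path = longest = max(14, 19)
= 19 (Path B)


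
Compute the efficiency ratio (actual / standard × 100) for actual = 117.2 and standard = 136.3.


Efficiency = (actual / standard) × 100
= (117.2 / 136.3) × 100
= 86.0%


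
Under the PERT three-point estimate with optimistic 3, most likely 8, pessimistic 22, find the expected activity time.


te = (o + 4m + p) / 6
= (3 + 4×8 + 22) / 6
= (3 + 32 + 22) / 6
= 57 / 6
= 9.50


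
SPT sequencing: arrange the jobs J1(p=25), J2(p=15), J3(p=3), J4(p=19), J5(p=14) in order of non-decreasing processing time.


SPT: sort by shortest processing time
  J3: p=3
  J5: p=14
  J2: p=15
  J4: p=19
  J1: p=25
Order: J3 → J5 → J2 → J4 → J1


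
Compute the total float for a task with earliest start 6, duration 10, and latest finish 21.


EF = ES + duration = 6 + 10 = 16
LS = LF - duration = 21 - 10 = 11
Total Float = LF - EF = 21 - 16
(or LS - ES = 11 - 6)
= 5


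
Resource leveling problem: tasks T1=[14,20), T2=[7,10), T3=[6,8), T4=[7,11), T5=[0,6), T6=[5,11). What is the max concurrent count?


Check each time point for overlaps:
  t=7: 4 tasks active (T2, T3, T4, T6)
Max concurrent = 4


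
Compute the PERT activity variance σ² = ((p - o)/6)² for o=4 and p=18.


σ² = ((p - o) / 6)² = (p - o)² / 36
= (18 - 4)² / 36
= 14² / 36
= 196 / 36
= 5.4444


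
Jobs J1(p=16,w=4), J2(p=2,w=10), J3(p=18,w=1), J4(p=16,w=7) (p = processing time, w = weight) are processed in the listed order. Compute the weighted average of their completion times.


Completion times:
  J1: C=16, w×C=4×16=64
  J2: C=18, w×C=10×18=180
  J3: C=36, w×C=1×36=36
  J4: C=52, w×C=7×52=364
Sum w×C = 644
Sum w = 22
Weighted avg = 644/22
= 29.27


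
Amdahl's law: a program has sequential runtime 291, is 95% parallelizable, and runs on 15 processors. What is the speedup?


Amdahl's law: T_p = T × ((1-p) + p/N)
= 291 × ((1-0.95) + 0.95/15)
= 291 × (0.05 + 0.0633)
= 291 × 0.1133
= 32.98
Speedup = 291/32.98
= 8.82×


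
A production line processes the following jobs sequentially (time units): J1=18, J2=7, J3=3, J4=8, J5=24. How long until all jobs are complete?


Sequential makespan: sum all processing times
= 18 + 7 + 3 + 8 + 24
= 60 time units


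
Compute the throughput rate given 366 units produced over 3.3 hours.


Throughput = units / time
= 366 / 3.3
= 110.9 units/hour


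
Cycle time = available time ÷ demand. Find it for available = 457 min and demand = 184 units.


Cycle time = available time / demand
= 457 / 184
= 2.48 min/unit


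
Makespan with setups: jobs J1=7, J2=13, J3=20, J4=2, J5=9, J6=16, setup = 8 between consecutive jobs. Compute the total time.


Makespan = Σ processing + (n-1) × setup
= (7 + 13 + 20 + 2 + 9 + 16) + (6-1)×8
= 67 + 40
= 107 time units


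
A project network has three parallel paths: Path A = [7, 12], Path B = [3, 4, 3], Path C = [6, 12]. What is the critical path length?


Path A: 7 + 12 = 19
Path B: 3 + 4 + 3 = 10
Path C: 6 + 12 = 18
Critical path = longest = max(19, 10, 18)
= 19 (Path A)


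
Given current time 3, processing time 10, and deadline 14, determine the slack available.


Slack = due - current_time - processing
= 14 - 3 - 10
= 1


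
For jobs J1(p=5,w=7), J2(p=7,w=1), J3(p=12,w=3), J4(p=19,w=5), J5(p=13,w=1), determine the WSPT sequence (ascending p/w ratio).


WSPT (Smith's rule): sort by p/w ascending
  J1: p/w = 5/7 = 0.714
  J4: p/w = 19/5 = 3.800
  J3: p/w = 12/3 = 4.000
  J2: p/w = 7/1 = 7.000
  J5: p/w = 13/1 = 13.000
Order: J1 → J4 → J3 → J2 → J5


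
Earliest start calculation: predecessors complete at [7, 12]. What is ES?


ES = max of all predecessor completion times
Predecessors: [7, 12]
ES = max(7, 12)
= 12


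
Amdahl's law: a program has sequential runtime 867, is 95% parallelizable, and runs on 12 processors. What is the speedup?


Amdahl's law: T_p = T × ((1-p) + p/N)
= 867 × ((1-0.95) + 0.95/12)
= 867 × (0.05 + 0.0792)
= 867 × 0.1292
= 111.99
Speedup = 867/111.99
= 7.74×


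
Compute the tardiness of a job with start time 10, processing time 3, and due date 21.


Completion = start + processing = 10 + 3 = 13
Tardiness = max(0, C - d) = max(0, 13 - 21)
= max(0, -8)
= 0


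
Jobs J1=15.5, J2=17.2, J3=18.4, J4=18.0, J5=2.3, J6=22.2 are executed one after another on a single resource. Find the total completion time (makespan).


Sequential makespan: sum all processing times
= 15.5 + 17.2 + 18.4 + 18.0 + 2.3 + 22.2
= 93.6 time units


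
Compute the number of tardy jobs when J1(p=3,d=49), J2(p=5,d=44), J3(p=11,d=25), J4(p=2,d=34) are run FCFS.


Completion vs due date:
  J1: C=3, d=49 → on time
  J2: C=8, d=44 → on time
  J3: C=19, d=25 → on time
  J4: C=21, d=34 → on time
Tardy jobs: none
Count = 0


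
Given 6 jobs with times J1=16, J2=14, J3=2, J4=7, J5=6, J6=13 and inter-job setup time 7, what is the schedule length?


Makespan = Σ processing + (n-1) × setup
= (16 + 14 + 2 + 7 + 6 + 13) + (6-1)×7
= 58 + 35
= 93 time units


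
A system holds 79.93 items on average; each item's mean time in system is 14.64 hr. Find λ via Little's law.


Little's law: L = λW → λ = L / W
= 79.93 / 14.64
= 5.46 per hour


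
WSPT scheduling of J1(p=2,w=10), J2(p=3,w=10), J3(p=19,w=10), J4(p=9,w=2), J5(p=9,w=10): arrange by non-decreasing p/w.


WSPT (Smith's rule): sort by p/w ascending
  J1: p/w = 2/10 = 0.200
  J2: p/w = 3/10 = 0.300
  J5: p/w = 9/10 = 0.900
  J3: p/w = 19/10 = 1.900
  J4: p/w = 9/2 = 4.500
Order: J1 → J2 → J5 → J3 → J4


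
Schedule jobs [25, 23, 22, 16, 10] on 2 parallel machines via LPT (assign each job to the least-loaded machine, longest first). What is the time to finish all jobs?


Jobs (LPT sorted): [25, 23, 22, 16, 10]
Machines: 2
  J=25 → Machine 1 (load: 0+25=25)
  J=23 → Machine 2 (load: 0+23=23)
  J=22 → Machine 2 (load: 23+22=45)
  J=16 → Machine 1 (load: 25+16=41)
  J=10 → Machine 1 (load: 41+10=51)
Machine loads: [51, 45]
Makespan = max = 51 time units


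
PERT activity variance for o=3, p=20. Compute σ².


σ² = ((p - o) / 6)² = (p - o)² / 36
= (20 - 3)² / 36
= 17² / 36
= 289 / 36
= 8.0278


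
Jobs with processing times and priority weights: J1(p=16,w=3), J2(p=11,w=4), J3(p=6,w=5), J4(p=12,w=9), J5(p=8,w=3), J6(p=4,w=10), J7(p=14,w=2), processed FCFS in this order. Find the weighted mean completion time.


Completion times:
  J1: C=16, w×C=3×16=48
  J2: C=27, w×C=4×27=108
  J3: C=33, w×C=5×33=165
  J4: C=45, w×C=9×45=405
  J5: C=53, w×C=3×53=159
  J6: C=57, w×C=10×57=570
  J7: C=71, w×C=2×71=142
Sum w×C = 1597
Sum w = 36
Weighted avg = 1597/36
= 44.36


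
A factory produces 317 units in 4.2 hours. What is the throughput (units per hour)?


Throughput = units / time
= 317 / 4.2
= 75.5 units/hour


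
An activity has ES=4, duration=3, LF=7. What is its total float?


EF = ES + duration = 4 + 3 = 7
LS = LF - duration = 7 - 3 = 4
Total Float = LF - EF = 7 - 7
(or LS - ES = 4 - 4)
= 0


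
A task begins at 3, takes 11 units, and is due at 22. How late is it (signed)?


Completion = 3 + 11 = 14
Lateness = C - d = 14 - 22
= -8


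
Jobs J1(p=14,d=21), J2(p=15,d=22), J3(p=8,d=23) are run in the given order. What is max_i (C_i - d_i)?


Lateness per job (L = C - d):
  J1: C=14, d=21, L=-7
  J2: C=29, d=22, L=7
  J3: C=37, d=23, L=14
Lmax = max(-7, 7, 14)
= 14


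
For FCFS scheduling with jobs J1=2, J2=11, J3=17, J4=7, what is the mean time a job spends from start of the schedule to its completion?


Completion times:
  J1: completes at 2
  J2: completes at 13
  J3: completes at 30
  J4: completes at 37
Sum = 82
Average = 82/4
= 20.50


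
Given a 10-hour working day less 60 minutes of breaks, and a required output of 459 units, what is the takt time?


Available = 10×60 - 60 = 540 min
Takt time = 540 / 459
= 1.18 min/unit


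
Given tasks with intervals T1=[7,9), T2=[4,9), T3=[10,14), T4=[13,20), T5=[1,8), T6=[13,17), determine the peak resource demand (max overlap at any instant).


Check each time point for overlaps:
  t=7: 3 tasks active (T1, T2, T5)
Max concurrent = 3


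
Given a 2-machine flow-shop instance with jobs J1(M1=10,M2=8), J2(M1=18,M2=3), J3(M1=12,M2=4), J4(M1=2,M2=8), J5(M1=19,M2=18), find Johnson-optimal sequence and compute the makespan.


Johnson's rule:
Group 1 (M1≤M2, sort by M1): ['J4']
Group 2 (M1>M2, sort desc M2): ['J5', 'J1', 'J3', 'J2']
Sequence: J4 → J5 → J1 → J3 → J2
Makespan calculation:
  J4: M1 done=2, M2 done=10
  J5: M1 done=21, M2 done=39
  J1: M1 done=31, M2 done=47
  J3: M1 done=43, M2 done=51
  J2: M1 done=61, M2 done=64
= Sequence: J4 → J5 → J1 → J3 → J2, Makespan: 64


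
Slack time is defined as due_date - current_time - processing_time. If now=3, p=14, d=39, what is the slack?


Slack = due - current_time - processing
= 39 - 3 - 14
= 22


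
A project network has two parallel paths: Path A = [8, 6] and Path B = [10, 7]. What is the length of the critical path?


Path A: 8 + 6 = 14
Path B: 10 + 7 = 17
Critical path = longest = max(14, 17)
= 17 (Path B)


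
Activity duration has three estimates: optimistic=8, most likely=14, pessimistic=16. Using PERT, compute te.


te = (o + 4m + p) / 6
= (8 + 4×14 + 16) / 6
= (8 + 56 + 16) / 6
= 80 / 6
= 13.33


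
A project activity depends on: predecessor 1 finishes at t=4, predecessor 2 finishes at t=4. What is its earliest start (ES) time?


ES = max of all predecessor completion times
Predecessors: [4, 4]
ES = max(4, 4)
= 4


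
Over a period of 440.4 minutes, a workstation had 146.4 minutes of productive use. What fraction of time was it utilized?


Utilization = busy / total × 100
= 146.4 / 440.4 × 100
= 33.2%


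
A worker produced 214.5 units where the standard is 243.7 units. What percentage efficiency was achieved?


Efficiency = (actual / standard) × 100
= (214.5 / 243.7) × 100
= 88.0%


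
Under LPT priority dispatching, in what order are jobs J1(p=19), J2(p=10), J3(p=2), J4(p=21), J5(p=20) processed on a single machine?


LPT: sort by longest processing time first
  J4: p=21
  J5: p=20
  J1: p=19
  J2: p=10
  J3: p=2
Order: J4 → J5 → J1 → J2 → J3


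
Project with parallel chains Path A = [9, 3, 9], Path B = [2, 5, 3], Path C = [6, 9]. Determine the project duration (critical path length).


Path A: 9 + 3 + 9 = 21
Path B: 2 + 5 + 3 = 10
Path C: 6 + 9 = 15
Critical path = longest = max(21, 10, 15)
= 21 (Path A)


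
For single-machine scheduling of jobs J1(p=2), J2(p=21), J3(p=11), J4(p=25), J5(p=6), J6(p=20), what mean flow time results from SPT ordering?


SPT order: J1 → J5 → J3 → J6 → J2 → J4
Completion times:
  J1: C=2
  J5: C=8
  J3: C=19
  J6: C=39
  J2: C=60
  J4: C=85
Sum = 213, n = 6
Mean flow = 213/6
= 35.50


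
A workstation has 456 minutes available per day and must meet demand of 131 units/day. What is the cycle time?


Cycle time = available time / demand
= 456 / 131
= 3.48 min/unit


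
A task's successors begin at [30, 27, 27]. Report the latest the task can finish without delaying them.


LF = min of all successor start times
Successors start at: [30, 27, 27]
LF = min(30, 27, 27)
= 27


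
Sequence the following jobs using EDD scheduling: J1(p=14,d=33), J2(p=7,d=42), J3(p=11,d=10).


EDD: sort by earliest due date
  J3: d=10, p=11
  J1: d=33, p=14
  J2: d=42, p=7
Order: J3 → J1 → J2


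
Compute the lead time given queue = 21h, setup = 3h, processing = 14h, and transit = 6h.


Lead time = queue + setup + processing + transit
= 21 + 3 + 14 + 6
= 44 hours


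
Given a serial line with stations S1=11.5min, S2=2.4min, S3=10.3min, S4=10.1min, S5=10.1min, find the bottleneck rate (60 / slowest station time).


Bottleneck = longest station time
Station times: [11.5, 2.4, 10.3, 10.1, 10.1]
Max = 11.5 min
Rate = 60 / 11.5
= 5.22 units/hour (bottleneck: 11.5min)


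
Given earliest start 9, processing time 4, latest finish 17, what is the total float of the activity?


EF = ES + duration = 9 + 4 = 13
LS = LF - duration = 17 - 4 = 13
Total Float = LF - EF = 17 - 13
(or LS - ES = 13 - 9)
= 4


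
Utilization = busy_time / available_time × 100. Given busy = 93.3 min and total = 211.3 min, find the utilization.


Utilization = busy / total × 100
= 93.3 / 211.3 × 100
= 44.2%


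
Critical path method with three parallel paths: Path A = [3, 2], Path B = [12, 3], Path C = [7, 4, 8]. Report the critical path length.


Path A: 3 + 2 = 5
Path B: 12 + 3 = 15
Path C: 7 + 4 + 8 = 19
Critical path = longest = max(5, 15, 19)
= 19 (Path C)


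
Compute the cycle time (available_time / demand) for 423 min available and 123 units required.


Cycle time = available time / demand
= 423 / 123
= 3.44 min/unit


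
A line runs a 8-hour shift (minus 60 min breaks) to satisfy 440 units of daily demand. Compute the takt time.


Available = 8×60 - 60 = 420 min
Takt time = 420 / 440
= 0.95 min/unit


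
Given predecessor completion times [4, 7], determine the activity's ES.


ES = max of all predecessor completion times
Predecessors: [4, 7]
ES = max(4, 7)
= 7


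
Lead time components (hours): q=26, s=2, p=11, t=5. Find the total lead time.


Lead time = queue + setup + processing + transit
= 26 + 2 + 11 + 5
= 44 hours


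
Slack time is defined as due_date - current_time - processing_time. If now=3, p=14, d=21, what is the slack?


Slack = due - current_time - processing
= 21 - 3 - 14
= 4


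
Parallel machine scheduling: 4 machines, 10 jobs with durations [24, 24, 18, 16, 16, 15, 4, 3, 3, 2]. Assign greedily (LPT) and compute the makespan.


Jobs (LPT sorted): [24, 24, 18, 16, 16, 15, 4, 3, 3, 2]
Machines: 4
  J=24 → Machine 1 (load: 0+24=24)
  J=24 → Machine 2 (load: 0+24=24)
  J=18 → Machine 3 (load: 0+18=18)
  J=16 → Machine 4 (load: 0+16=16)
  J=16 → Machine 4 (load: 16+16=32)
  J=15 → Machine 3 (load: 18+15=33)
  J=4 → Machine 1 (load: 24+4=28)
  J=3 → Machine 2 (load: 24+3=27)
  J=3 → Machine 2 (load: 27+3=30)
  J=2 → Machine 1 (load: 28+2=30)
Machine loads: [30, 30, 33, 32]
Makespan = max = 33 time units


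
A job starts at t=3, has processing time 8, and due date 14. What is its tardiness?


Completion = start + processing = 3 + 8 = 11
Tardiness = max(0, C - d) = max(0, 11 - 14)
= max(0, -3)
= 0


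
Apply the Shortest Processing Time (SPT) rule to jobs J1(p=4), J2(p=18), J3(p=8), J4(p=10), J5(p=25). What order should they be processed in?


SPT: sort by shortest processing time
  J1: p=4
  J3: p=8
  J4: p=10
  J2: p=18
  J5: p=25
Order: J1 → J3 → J4 → J2 → J5


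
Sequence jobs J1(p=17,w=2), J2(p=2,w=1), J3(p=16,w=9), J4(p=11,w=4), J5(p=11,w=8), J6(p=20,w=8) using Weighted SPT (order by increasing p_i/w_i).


WSPT (Smith's rule): sort by p/w ascending
  J5: p/w = 11/8 = 1.375
  J3: p/w = 16/9 = 1.778
  J2: p/w = 2/1 = 2.000
  J6: p/w = 20/8 = 2.500
  J4: p/w = 11/4 = 2.750
  J1: p/w = 17/2 = 8.500
Order: J5 → J3 → J2 → J6 → J4 → J1


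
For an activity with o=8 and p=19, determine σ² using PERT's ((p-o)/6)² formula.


σ² = ((p - o) / 6)² = (p - o)² / 36
= (19 - 8)² / 36
= 11² / 36
= 121 / 36
= 3.3611


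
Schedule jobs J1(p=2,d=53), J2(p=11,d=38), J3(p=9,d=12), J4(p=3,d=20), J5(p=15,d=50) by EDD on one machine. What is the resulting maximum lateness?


EDD order: J3 → J4 → J2 → J5 → J1
Completion and lateness:
  J3: C=9, d=12, L=9-12=-3
  J4: C=12, d=20, L=12-20=-8
  J2: C=23, d=38, L=23-38=-15
  J5: C=38, d=50, L=38-50=-12
  J1: C=40, d=53, L=40-53=-13
Lmax = max(-3, -8, -15, -12, -13)
= -3


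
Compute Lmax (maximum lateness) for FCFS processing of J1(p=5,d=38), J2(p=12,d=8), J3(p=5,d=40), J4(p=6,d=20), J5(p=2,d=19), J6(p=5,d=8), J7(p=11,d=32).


Lateness per job (L = C - d):
  J1: C=5, d=38, L=-33
  J2: C=17, d=8, L=9
  J3: C=22, d=40, L=-18
  J4: C=28, d=20, L=8
  J5: C=30, d=19, L=11
  J6: C=35, d=8, L=27
  J7: C=46, d=32, L=14
Lmax = max(-33, 9, -18, 8, 11, 27, 14)
= 27


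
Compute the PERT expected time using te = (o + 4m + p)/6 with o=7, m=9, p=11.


te = (o + 4m + p) / 6
= (7 + 4×9 + 11) / 6
= (7 + 36 + 11) / 6
= 54 / 6
= 9.00


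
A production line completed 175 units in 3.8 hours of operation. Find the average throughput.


Throughput = units / time
= 175 / 3.8
= 46.1 units/hour


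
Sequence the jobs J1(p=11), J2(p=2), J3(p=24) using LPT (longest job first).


LPT: sort by longest processing time first
  J3: p=24
  J1: p=11
  J2: p=2
Order: J3 → J1 → J2


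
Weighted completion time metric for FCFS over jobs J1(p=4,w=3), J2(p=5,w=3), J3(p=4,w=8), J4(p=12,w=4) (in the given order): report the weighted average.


Completion times:
  J1: C=4, w×C=3×4=12
  J2: C=9, w×C=3×9=27
  J3: C=13, w×C=8×13=104
  J4: C=25, w×C=4×25=100
Sum w×C = 243
Sum w = 18
Weighted avg = 243/18
= 13.50


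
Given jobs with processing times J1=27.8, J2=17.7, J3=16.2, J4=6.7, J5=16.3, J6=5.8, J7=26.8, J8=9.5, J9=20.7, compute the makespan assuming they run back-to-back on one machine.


Sequential makespan: sum all processing times
= 27.8 + 17.7 + 16.2 + 6.7 + 16.3 + 5.8 + 26.8 + 9.5 + 20.7
= 147.5 time units


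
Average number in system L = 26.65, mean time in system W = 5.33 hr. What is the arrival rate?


Little's law: L = λW → λ = L / W
= 26.65 / 5.33
= 5.00 per hour


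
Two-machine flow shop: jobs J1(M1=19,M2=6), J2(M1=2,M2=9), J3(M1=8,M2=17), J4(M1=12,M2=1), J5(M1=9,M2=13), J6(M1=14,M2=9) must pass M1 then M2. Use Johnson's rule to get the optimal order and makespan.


Johnson's rule:
Group 1 (M1≤M2, sort by M1): ['J2', 'J3', 'J5']
Group 2 (M1>M2, sort desc M2): ['J6', 'J1', 'J4']
Sequence: J2 → J3 → J5 → J6 → J1 → J4
Makespan calculation:
  J2: M1 done=2, M2 done=11
  J3: M1 done=10, M2 done=28
  J5: M1 done=19, M2 done=41
  J6: M1 done=33, M2 done=50
  J1: M1 done=52, M2 done=58
  J4: M1 done=64, M2 done=65
= Sequence: J2 → J3 → J5 → J6 → J1 → J4, Makespan: 65


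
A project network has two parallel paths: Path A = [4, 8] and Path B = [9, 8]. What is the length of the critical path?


Path A: 4 + 8 = 12
Path B: 9 + 8 = 17
Critical path = longest = max(12, 17)
= 17 (Path B)


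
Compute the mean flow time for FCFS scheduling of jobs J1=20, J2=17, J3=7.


Completion times:
  J1: completes at 20
  J2: completes at 37
  J3: completes at 44
Sum = 101
Average = 101/3
= 33.67


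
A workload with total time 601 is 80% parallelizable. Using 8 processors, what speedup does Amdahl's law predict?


Amdahl's law: T_p = T × ((1-p) + p/N)
= 601 × ((1-0.8) + 0.8/8)
= 601 × (0.20 + 0.1000)
= 601 × 0.3000
= 180.30
Speedup = 601/180.30
= 3.33×


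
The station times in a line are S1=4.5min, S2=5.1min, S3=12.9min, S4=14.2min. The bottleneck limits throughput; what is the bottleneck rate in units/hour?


Bottleneck = longest station time
Station times: [4.5, 5.1, 12.9, 14.2]
Max = 14.2 min
Rate = 60 / 14.2
= 4.23 units/hour (bottleneck: 14.2min)


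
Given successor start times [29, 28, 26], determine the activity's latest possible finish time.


LF = min of all successor start times
Successors start at: [29, 28, 26]
LF = min(29, 28, 26)
= 26


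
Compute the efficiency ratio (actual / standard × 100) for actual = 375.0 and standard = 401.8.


Efficiency = (actual / standard) × 100
= (375.0 / 401.8) × 100
= 93.3%


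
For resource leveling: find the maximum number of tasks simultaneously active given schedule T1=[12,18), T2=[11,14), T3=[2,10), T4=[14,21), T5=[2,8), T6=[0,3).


Check each time point for overlaps:
  t=2: 3 tasks active (T3, T5, T6)
Max concurrent = 3


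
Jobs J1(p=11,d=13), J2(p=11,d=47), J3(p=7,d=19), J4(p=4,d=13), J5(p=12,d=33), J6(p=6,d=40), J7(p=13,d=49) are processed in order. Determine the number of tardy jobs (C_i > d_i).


Completion vs due date:
  J1: C=11, d=13 → on time
  J2: C=22, d=47 → on time
  J3: C=29, d=19 → TARDY
  J4: C=33, d=13 → TARDY
  J5: C=45, d=33 → TARDY
  J6: C=51, d=40 → TARDY
  J7: C=64, d=49 → TARDY
Tardy jobs: J3, J4, J5, J6, J7
Count = 5


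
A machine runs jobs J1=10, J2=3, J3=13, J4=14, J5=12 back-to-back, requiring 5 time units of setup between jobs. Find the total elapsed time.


Makespan = Σ processing + (n-1) × setup
= (10 + 3 + 13 + 14 + 12) + (5-1)×5
= 52 + 20
= 72 time units


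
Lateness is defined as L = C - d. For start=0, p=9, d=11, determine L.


Completion = 0 + 9 = 9
Lateness = C - d = 9 - 11
= -2


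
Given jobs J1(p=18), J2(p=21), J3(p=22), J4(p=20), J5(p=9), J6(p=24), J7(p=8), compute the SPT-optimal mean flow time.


SPT order: J7 → J5 → J1 → J4 → J2 → J3 → J6
Completion times:
  J7: C=8
  J5: C=17
  J1: C=35
  J4: C=55
  J2: C=76
  J3: C=98
  J6: C=122
Sum = 411, n = 7
Mean flow = 411/7
= 58.71


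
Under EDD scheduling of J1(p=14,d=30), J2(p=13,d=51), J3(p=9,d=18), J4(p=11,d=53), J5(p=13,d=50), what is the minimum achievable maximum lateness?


EDD order: J3 → J1 → J5 → J2 → J4
Completion and lateness:
  J3: C=9, d=18, L=9-18=-9
  J1: C=23, d=30, L=23-30=-7
  J5: C=36, d=50, L=36-50=-14
  J2: C=49, d=51, L=49-51=-2
  J4: C=60, d=53, L=60-53=7
Lmax = max(-9, -7, -14, -2, 7)
= 7


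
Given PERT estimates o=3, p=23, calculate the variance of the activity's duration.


σ² = ((p - o) / 6)² = (p - o)² / 36
= (23 - 3)² / 36
= 20² / 36
= 400 / 36
= 11.1111


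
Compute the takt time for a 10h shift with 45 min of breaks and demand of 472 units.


Available = 10×60 - 45 = 555 min
Takt time = 555 / 472
= 1.18 min/unit


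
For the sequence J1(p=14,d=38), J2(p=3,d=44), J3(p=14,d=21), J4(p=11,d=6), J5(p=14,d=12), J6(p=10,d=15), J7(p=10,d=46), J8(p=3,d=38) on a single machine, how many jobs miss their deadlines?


Completion vs due date:
  J1: C=14, d=38 → on time
  J2: C=17, d=44 → on time
  J3: C=31, d=21 → TARDY
  J4: C=42, d=6 → TARDY
  J5: C=56, d=12 → TARDY
  J6: C=66, d=15 → TARDY
  J7: C=76, d=46 → TARDY
  J8: C=79, d=38 → TARDY
Tardy jobs: J3, J4, J5, J6, J7, J8
Count = 6


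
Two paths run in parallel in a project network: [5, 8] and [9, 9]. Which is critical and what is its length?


Path A: 5 + 8 = 13
Path B: 9 + 9 = 18
Critical path = longest = max(13, 18)
= 18 (Path B)


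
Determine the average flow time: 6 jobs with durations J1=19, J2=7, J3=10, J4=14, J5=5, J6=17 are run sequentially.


Completion times:
  J1: completes at 19
  J2: completes at 26
  J3: completes at 36
  J4: completes at 50
  J5: completes at 55
  J6: completes at 72
Sum = 258
Average = 258/6
= 43.00


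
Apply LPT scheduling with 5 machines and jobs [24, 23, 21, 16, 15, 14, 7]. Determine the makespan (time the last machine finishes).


Jobs (LPT sorted): [24, 23, 21, 16, 15, 14, 7]
Machines: 5
  J=24 → Machine 1 (load: 0+24=24)
  J=23 → Machine 2 (load: 0+23=23)
  J=21 → Machine 3 (load: 0+21=21)
  J=16 → Machine 4 (load: 0+16=16)
  J=15 → Machine 5 (load: 0+15=15)
  J=14 → Machine 5 (load: 15+14=29)
  J=7 → Machine 4 (load: 16+7=23)
Machine loads: [24, 23, 21, 23, 29]
Makespan = max = 29 time units


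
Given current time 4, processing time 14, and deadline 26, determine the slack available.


Slack = due - current_time - processing
= 26 - 4 - 14
= 8


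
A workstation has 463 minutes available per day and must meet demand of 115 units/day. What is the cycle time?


Cycle time = available time / demand
= 463 / 115
= 4.03 min/unit


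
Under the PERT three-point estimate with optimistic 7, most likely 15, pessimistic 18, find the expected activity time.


te = (o + 4m + p) / 6
= (7 + 4×15 + 18) / 6
= (7 + 60 + 18) / 6
= 85 / 6
= 14.17


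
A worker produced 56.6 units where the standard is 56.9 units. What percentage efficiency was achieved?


Efficiency = (actual / standard) × 100
= (56.6 / 56.9) × 100
= 99.5%


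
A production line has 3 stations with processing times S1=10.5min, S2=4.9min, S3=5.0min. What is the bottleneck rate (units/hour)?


Bottleneck = longest station time
Station times: [10.5, 4.9, 5.0]
Max = 10.5 min
Rate = 60 / 10.5
= 5.71 units/hour (bottleneck: 10.5min)


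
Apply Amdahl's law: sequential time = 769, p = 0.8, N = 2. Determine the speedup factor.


Amdahl's law: T_p = T × ((1-p) + p/N)
= 769 × ((1-0.8) + 0.8/2)
= 769 × (0.20 + 0.4000)
= 769 × 0.6000
= 461.40
Speedup = 769/461.40
= 1.67×


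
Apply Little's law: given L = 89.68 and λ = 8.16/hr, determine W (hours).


Little's law: L = λW → W = L / λ
= 89.68 / 8.16
= 10.99 hours


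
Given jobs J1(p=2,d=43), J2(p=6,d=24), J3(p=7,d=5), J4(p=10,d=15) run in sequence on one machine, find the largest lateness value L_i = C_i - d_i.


Lateness per job (L = C - d):
  J1: C=2, d=43, L=-41
  J2: C=8, d=24, L=-16
  J3: C=15, d=5, L=10
  J4: C=25, d=15, L=10
Lmax = max(-41, -16, 10, 10)
= 10


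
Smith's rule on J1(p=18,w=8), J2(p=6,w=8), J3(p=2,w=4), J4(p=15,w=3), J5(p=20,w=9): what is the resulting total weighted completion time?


WSPT order (by p/w): J3 → J2 → J5 → J1 → J4
  J3: C=2, w·C=4×2=8
  J2: C=8, w·C=8×8=64
  J5: C=28, w·C=9×28=252
  J1: C=46, w·C=8×46=368
  J4: C=61, w·C=3×61=183
Σ w·C = 875
= 875


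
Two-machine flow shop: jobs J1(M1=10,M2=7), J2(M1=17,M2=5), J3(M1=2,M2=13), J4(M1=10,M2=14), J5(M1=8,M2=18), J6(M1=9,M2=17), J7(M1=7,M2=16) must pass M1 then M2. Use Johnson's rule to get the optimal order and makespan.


Johnson's rule:
Group 1 (M1≤M2, sort by M1): ['J3', 'J7', 'J5', 'J6', 'J4']
Group 2 (M1>M2, sort desc M2): ['J1', 'J2']
Sequence: J3 → J7 → J5 → J6 → J4 → J1 → J2
Makespan calculation:
  J3: M1 done=2, M2 done=15
  J7: M1 done=9, M2 done=31
  J5: M1 done=17, M2 done=49
  J6: M1 done=26, M2 done=66
  J4: M1 done=36, M2 done=80
  J1: M1 done=46, M2 done=87
  J2: M1 done=63, M2 done=92
= Sequence: J3 → J7 → J5 → J6 → J4 → J1 → J2, Makespan: 92
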